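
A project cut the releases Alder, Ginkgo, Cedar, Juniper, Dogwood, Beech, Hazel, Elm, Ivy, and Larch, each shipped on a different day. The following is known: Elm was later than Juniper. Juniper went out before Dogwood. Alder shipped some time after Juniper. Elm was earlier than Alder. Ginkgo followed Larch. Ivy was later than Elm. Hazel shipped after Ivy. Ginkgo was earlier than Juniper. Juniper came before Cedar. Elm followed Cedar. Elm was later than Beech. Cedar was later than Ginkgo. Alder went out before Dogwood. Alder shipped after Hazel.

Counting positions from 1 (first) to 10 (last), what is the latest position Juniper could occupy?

4

Juniper must come before Alder, Cedar, Dogwood, Elm, Hazel, and Ivy — 6 releases forced after it.
Everything else can be placed before Juniper in some valid order, so Juniper can sit as late as position 10 − 6 = 4.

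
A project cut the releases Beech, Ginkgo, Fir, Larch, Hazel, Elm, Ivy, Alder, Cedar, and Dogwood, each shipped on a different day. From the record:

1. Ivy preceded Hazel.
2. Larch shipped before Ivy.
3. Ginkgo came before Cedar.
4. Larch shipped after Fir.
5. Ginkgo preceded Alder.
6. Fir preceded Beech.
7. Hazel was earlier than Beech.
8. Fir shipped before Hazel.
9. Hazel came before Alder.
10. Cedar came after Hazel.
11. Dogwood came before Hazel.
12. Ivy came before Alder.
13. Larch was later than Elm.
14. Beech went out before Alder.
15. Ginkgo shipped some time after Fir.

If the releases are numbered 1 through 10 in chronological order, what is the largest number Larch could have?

Larch must come before Alder, Beech, Cedar, Hazel, and Ivy — 5 releases forced after it.
Everything else can be placed before Larch in some valid order, so Larch can sit as late as position 10 − 5 = 5.

5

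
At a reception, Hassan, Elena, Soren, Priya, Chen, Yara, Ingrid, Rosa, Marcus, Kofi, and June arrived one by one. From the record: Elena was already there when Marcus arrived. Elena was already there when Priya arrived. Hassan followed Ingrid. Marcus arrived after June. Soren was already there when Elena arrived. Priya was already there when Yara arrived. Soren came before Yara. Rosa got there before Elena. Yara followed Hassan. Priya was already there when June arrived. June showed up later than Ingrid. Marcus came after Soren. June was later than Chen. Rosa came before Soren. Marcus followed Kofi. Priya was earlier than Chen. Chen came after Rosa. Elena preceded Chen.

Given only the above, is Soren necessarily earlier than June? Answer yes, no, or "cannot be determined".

Chain the constraints: Soren → Elena → Chen → June. Each link is directly stated, so Soren comes before June.

yes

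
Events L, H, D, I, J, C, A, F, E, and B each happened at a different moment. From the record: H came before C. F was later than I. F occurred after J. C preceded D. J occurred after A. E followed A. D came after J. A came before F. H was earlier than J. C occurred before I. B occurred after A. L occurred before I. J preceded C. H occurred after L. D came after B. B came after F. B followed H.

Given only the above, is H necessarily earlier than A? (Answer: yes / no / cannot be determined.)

cannot be determined

No chain of stated constraints runs from H to A, and none runs from A to H either.
So the relative order of H and A is not fixed by the given facts.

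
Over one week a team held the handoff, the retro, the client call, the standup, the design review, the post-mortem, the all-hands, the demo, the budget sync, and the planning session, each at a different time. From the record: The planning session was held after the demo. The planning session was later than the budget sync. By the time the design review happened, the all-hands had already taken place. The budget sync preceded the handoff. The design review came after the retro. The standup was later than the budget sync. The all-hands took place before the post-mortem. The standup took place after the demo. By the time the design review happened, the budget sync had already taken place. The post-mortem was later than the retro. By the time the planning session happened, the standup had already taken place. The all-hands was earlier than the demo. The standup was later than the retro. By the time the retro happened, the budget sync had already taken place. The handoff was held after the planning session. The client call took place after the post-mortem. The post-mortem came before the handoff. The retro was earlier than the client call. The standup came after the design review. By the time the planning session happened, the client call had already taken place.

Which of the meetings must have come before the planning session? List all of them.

Directly stated before the planning session: the budget sync, the client call, the demo, and the standup.
The all-hands reaches the planning session via the all-hands → the demo → the planning session.
The design review reaches the planning session via the design review → the standup → the planning session.
The post-mortem reaches the planning session via the post-mortem → the client call → the planning session.
Likewise the retro reaches the planning session by chaining the stated constraints.
No chain forces the handoff ahead of the planning session.

the all-hands, the budget sync, the client call, the demo, the design review, the post-mortem, the retro, the standup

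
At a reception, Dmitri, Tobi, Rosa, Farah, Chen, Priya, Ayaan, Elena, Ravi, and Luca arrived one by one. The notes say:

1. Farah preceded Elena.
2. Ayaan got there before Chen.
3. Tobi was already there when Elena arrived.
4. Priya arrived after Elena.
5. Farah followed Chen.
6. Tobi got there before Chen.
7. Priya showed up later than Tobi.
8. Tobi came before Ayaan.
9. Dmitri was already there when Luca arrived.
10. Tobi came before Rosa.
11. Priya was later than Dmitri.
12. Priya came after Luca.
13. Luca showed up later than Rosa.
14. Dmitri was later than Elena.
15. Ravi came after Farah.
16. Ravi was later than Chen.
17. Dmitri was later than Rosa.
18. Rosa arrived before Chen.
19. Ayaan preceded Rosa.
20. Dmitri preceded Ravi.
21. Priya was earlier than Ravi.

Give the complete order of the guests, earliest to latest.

The constraints fix every adjacent pair, so only one ordering works:
Tobi → Ayaan → Rosa → Chen → Farah → Elena → Dmitri → Luca → Priya → Ravi.

Tobi, Ayaan, Rosa, Chen, Farah, Elena, Dmitri, Luca, Priya, Ravi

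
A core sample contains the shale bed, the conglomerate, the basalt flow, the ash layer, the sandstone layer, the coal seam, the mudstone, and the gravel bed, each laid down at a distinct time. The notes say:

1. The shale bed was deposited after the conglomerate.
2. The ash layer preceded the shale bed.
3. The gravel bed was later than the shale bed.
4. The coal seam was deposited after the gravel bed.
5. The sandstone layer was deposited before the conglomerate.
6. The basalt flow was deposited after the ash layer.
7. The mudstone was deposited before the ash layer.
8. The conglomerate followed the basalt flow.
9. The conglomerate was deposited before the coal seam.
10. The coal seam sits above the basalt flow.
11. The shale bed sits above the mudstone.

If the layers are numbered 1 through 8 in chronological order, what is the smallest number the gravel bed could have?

7

The ash layer, the basalt flow, the conglomerate, the mudstone, the sandstone layer, and the shale bed must all come before the gravel bed — 6 forced predecessors.
Nothing else is forced ahead of the gravel bed, so its earliest slot is position 6 + 1 = 7.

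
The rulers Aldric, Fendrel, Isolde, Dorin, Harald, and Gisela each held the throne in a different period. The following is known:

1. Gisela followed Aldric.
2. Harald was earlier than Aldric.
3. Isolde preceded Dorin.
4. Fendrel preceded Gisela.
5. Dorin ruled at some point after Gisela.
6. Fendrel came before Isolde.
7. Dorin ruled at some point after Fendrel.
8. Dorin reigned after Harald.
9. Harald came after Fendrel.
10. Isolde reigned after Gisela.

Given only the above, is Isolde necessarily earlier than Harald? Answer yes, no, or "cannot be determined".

Tracing the constraints gives Harald → Aldric → Gisela → Isolde, so Harald must come before Isolde.
That means Isolde cannot be before Harald.

no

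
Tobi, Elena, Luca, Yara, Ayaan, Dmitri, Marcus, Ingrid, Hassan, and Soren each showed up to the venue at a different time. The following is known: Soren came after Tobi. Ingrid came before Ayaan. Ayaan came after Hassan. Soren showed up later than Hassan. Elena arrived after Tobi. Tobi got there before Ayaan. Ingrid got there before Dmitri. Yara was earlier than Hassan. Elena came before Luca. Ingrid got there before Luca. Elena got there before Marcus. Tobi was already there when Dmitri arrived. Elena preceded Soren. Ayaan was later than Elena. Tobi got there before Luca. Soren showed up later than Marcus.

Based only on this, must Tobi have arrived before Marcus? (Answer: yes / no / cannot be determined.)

Chain the constraints: Tobi → Elena → Marcus. Each link is directly stated, so Tobi comes before Marcus.

yes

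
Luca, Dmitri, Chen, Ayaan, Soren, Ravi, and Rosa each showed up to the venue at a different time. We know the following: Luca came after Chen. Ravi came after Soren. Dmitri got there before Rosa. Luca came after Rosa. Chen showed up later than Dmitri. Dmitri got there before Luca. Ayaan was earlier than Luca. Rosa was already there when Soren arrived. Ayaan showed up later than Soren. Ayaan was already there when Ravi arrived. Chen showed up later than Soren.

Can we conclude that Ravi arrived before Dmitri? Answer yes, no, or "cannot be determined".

Tracing the constraints gives Dmitri → Rosa → Soren → Ravi, so Dmitri must come before Ravi.
That means Ravi cannot be before Dmitri.

no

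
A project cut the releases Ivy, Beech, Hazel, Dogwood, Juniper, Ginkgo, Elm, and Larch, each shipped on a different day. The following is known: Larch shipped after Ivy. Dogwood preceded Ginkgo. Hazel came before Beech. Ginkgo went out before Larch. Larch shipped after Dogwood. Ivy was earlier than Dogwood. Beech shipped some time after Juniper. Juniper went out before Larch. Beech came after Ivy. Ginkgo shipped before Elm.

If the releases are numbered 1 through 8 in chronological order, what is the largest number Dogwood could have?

Dogwood must come before Elm, Ginkgo, and Larch — 3 releases forced after it.
Everything else can be placed before Dogwood in some valid order, so Dogwood can sit as late as position 8 − 3 = 5.

5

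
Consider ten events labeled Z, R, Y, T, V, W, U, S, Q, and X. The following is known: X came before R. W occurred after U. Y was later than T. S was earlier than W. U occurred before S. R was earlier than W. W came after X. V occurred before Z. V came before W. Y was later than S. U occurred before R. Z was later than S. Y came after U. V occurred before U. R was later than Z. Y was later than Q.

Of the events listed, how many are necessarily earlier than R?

5

Directly stated before R: U, X, and Z.
S reaches R via S → Z → R.
V reaches R via V → Z → R.
That's S, U, V, X, and Z — 5 in all.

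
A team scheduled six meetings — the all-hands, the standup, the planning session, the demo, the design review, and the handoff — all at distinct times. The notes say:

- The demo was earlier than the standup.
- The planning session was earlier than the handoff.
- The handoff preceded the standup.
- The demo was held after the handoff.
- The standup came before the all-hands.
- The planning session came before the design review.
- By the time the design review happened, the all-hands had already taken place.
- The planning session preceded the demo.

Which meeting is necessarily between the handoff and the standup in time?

the demo

Tracing the constraints gives the handoff → the demo → the standup, so the demo sits after the handoff and before the standup.
No other meeting is forced both after the handoff and before the standup.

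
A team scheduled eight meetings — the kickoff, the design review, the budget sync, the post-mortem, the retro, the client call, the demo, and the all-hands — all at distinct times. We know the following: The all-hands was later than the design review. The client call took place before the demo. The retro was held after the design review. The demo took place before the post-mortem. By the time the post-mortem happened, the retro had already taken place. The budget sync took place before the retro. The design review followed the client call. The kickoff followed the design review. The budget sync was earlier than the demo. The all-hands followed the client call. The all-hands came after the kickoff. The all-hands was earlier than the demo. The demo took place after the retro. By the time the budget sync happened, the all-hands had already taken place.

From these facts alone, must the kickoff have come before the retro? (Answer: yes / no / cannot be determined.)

yes

Chain the constraints: the kickoff → the all-hands → the budget sync → the retro. Each link is directly stated, so the kickoff comes before the retro.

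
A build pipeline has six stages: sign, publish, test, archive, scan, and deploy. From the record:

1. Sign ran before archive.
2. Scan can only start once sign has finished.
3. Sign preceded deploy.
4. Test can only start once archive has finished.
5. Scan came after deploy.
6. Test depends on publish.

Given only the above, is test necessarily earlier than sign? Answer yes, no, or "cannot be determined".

Tracing the constraints gives sign → archive → test, so sign must come before test.
That means test cannot be before sign.

no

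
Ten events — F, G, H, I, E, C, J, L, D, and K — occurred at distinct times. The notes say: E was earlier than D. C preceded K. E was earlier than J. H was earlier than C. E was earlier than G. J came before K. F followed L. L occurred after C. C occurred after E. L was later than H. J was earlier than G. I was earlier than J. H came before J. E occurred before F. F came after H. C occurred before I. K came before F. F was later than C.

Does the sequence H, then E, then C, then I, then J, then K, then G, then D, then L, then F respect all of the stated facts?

yes

Check each stated constraint against the proposed order — e.g. H is ahead of L; H is ahead of F. Every pair is in the required order; nothing is violated.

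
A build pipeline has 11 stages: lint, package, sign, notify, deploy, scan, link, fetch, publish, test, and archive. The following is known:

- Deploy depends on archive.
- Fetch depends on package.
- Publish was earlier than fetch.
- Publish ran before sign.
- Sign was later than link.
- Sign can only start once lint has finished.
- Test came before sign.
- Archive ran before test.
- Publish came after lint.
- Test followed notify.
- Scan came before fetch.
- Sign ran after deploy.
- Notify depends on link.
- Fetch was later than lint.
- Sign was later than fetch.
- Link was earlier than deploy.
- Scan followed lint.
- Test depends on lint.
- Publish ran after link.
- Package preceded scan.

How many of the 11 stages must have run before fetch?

Directly stated before fetch: lint, package, publish, and scan.
Link reaches fetch via link → publish → fetch.
No chain forces notify (or any of the others) ahead of fetch.
That's link, lint, package, publish, and scan — 5 in all.

5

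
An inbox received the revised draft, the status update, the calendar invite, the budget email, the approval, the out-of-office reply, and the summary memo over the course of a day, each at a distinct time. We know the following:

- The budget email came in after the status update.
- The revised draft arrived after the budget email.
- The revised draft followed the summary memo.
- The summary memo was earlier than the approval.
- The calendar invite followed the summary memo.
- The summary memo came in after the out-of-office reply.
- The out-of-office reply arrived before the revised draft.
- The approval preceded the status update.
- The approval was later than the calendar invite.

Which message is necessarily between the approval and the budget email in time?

Tracing the constraints gives the approval → the status update → the budget email, so the status update sits after the approval and before the budget email.
No other message is forced both after the approval and before the budget email.

the status update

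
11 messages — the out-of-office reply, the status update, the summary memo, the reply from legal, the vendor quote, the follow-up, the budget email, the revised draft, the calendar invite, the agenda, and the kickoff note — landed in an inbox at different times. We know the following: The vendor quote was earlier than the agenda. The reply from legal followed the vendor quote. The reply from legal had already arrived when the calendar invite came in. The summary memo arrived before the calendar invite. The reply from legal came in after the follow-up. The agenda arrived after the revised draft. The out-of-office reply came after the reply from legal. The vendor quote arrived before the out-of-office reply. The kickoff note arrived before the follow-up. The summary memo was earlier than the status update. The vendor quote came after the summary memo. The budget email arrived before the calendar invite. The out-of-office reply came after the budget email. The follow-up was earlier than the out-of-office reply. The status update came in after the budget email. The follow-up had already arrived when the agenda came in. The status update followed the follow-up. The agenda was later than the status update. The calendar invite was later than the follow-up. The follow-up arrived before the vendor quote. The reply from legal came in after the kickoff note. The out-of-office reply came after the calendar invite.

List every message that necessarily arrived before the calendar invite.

Directly stated before the calendar invite: the budget email, the follow-up, the reply from legal, and the summary memo.
The kickoff note reaches the calendar invite via the kickoff note → the reply from legal → the calendar invite.
The vendor quote reaches the calendar invite via the vendor quote → the reply from legal → the calendar invite.
No chain forces the out-of-office reply (or any of the others) ahead of the calendar invite.

the budget email, the follow-up, the kickoff note, the reply from legal, the summary memo, the vendor quote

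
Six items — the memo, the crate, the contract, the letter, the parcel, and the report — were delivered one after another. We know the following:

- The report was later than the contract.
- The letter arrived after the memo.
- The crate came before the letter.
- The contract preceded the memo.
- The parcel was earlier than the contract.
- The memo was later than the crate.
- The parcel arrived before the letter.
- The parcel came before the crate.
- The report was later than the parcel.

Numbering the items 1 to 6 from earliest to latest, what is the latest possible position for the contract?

3

The contract must come before the letter, the memo, and the report — 3 items forced after it.
Everything else can be placed before the contract in some valid order, so the contract can sit as late as position 6 − 3 = 3.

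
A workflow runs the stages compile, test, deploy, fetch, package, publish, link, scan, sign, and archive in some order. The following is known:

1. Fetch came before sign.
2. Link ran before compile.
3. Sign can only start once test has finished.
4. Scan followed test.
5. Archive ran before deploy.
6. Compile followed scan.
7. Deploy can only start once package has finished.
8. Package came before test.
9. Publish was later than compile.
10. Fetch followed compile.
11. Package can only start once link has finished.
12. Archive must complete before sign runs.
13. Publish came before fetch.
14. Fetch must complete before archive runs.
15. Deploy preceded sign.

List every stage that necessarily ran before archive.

compile, fetch, link, package, publish, scan, test

Directly stated before archive: fetch.
Compile reaches archive via compile → fetch → archive.
Link reaches archive via link → compile → fetch → archive.
Package reaches archive via package → test → scan → compile → fetch → archive.
Likewise publish, scan, and test each reach archive by chaining the stated constraints.
No chain forces deploy (or any of the others) ahead of archive.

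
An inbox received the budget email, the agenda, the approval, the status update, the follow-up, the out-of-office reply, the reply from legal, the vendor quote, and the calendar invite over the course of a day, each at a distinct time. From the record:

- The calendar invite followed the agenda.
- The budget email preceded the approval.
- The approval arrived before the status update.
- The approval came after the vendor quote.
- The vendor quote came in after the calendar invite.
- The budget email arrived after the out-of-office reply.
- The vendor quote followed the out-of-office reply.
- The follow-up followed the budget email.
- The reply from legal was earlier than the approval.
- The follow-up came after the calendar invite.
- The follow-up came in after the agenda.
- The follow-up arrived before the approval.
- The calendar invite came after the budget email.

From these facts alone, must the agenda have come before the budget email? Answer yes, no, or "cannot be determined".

cannot be determined

No chain of stated constraints runs from the agenda to the budget email, and none runs from the budget email to the agenda either.
So the relative order of the agenda and the budget email is not fixed by the given facts.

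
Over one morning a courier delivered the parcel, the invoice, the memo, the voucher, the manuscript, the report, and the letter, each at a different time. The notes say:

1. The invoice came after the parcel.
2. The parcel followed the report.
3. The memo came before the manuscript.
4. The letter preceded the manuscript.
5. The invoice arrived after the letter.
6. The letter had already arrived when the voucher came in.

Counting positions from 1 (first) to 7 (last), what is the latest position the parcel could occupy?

6

The parcel must come before the invoice — 1 item forced after it.
Everything else can be placed before the parcel in some valid order, so the parcel can sit as late as position 7 − 1 = 6.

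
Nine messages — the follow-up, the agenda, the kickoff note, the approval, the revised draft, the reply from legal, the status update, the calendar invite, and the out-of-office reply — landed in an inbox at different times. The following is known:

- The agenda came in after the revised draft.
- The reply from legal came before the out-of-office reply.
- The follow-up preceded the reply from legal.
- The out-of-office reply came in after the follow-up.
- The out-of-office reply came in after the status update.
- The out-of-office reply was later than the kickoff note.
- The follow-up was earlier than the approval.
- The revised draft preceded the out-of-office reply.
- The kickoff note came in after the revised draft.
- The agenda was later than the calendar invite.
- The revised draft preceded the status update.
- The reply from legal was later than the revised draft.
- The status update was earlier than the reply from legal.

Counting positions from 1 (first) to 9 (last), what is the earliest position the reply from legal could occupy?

The follow-up, the revised draft, and the status update must all come before the reply from legal — 3 forced predecessors.
Nothing else is forced ahead of the reply from legal, so its earliest slot is position 3 + 1 = 4.

4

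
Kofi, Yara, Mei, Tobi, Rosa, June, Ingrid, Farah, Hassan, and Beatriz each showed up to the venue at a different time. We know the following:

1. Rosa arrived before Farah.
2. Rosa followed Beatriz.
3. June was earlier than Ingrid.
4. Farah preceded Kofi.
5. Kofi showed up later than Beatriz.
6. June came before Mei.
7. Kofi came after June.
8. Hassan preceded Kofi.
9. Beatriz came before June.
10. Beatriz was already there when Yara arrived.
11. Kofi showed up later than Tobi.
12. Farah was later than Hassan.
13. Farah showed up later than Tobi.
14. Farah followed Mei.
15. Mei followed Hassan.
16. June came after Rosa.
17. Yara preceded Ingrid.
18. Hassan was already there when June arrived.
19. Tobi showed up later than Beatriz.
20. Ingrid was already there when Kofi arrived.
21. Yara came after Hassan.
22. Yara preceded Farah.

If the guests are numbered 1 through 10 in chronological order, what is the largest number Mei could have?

Mei must come before Farah and Kofi — 2 guests forced after them.
Everything else can be placed before Mei in some valid order, so Mei can sit as late as position 10 − 2 = 8.

8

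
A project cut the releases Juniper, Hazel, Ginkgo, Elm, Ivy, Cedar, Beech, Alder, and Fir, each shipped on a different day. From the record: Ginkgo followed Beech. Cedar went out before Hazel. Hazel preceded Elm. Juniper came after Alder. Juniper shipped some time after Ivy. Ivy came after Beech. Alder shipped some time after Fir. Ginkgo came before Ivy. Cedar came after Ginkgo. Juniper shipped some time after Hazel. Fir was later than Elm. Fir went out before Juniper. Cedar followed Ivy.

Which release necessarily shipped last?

Every other release has a chain of constraints placing it before Juniper, so Juniper is last.

Juniper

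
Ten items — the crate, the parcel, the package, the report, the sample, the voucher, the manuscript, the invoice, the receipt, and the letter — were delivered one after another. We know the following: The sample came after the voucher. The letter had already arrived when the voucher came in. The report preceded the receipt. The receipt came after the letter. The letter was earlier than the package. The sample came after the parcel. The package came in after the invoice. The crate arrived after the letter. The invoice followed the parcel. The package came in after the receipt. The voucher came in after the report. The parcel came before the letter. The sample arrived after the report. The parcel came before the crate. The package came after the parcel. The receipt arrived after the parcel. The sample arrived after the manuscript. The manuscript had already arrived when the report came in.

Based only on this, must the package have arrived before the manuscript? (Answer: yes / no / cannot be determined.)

no

Tracing the constraints gives the manuscript → the report → the receipt → the package, so the manuscript must come before the package.
That means the package cannot be before the manuscript.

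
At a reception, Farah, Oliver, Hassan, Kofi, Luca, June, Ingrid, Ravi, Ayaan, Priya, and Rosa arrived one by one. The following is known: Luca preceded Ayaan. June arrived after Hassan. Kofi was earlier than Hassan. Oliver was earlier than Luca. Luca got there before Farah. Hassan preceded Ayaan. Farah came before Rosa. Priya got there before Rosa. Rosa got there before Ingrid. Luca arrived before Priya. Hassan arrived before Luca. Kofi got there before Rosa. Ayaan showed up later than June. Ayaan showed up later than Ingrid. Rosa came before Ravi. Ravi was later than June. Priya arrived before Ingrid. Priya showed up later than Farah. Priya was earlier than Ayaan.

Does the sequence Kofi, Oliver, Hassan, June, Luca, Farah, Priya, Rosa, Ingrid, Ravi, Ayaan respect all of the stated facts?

Check each stated constraint against the proposed order — e.g. June is ahead of Ayaan; Hassan is ahead of Ayaan. Every pair is in the required order; nothing is violated.

yes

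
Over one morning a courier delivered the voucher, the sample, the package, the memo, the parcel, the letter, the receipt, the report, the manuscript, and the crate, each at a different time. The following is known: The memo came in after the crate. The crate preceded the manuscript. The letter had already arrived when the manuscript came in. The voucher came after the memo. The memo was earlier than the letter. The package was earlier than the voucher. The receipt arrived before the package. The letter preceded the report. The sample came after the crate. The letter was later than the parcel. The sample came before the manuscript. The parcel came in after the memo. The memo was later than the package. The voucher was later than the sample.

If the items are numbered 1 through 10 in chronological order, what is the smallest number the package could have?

2

The receipt must come before the package — 1 forced predecessor.
Nothing else is forced ahead of the package, so its earliest slot is position 1 + 1 = 2.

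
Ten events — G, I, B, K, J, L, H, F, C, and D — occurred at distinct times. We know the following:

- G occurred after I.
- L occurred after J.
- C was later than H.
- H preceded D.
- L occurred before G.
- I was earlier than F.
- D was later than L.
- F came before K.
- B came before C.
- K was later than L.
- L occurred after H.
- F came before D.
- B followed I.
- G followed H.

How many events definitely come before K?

5

Directly stated before K: F and L.
H reaches K via H → L → K.
I reaches K via I → F → K.
J reaches K via J → L → K.
That's F, H, I, J, and L — 5 in all.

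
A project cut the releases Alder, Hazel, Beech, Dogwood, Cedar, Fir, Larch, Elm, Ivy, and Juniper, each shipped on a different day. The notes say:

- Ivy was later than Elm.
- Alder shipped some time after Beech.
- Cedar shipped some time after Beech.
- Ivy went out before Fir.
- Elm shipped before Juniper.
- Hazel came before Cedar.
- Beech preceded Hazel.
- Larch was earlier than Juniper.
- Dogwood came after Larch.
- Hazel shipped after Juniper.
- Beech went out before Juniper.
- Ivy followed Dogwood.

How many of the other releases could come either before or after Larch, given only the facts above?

3

Forced after Larch: Cedar, Dogwood, Fir, Hazel, Ivy, and Juniper.
That leaves Alder, Beech, and Elm with no forced order relative to Larch — 3.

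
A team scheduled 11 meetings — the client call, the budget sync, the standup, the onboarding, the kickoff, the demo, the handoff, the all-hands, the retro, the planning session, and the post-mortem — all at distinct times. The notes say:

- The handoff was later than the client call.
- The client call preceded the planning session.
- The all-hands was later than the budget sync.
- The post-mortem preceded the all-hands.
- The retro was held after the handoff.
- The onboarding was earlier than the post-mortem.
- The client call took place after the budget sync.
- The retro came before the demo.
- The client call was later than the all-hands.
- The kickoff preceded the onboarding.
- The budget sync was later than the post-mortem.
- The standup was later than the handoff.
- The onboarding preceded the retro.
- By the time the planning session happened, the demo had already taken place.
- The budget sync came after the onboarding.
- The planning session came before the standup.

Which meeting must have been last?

Every other meeting has a chain of constraints placing it before the standup, so the standup is last.

the standup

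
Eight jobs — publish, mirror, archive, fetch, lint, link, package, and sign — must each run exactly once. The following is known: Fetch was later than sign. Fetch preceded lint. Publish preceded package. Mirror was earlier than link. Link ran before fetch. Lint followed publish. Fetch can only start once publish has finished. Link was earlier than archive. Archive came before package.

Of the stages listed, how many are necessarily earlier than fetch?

Directly stated before fetch: link, publish, and sign.
Mirror reaches fetch via mirror → link → fetch.
That's link, mirror, publish, and sign — 4 in all.

4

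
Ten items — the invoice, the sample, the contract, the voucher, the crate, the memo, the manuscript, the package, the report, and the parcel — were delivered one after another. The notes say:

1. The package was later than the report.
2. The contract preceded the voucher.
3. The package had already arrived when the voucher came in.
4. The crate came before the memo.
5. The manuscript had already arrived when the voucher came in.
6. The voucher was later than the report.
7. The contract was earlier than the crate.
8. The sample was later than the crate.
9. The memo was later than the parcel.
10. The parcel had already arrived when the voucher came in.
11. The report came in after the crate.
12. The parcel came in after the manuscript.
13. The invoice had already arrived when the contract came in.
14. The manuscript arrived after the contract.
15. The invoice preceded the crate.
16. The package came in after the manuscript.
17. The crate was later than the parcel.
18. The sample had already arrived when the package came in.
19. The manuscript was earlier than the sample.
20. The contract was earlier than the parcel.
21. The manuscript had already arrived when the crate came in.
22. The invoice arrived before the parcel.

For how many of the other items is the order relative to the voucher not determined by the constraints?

1

Forced before the voucher: the contract, the crate, the invoice, the manuscript, the package, the parcel, the report, and the sample.
That leaves the memo with no forced order relative to the voucher — 1.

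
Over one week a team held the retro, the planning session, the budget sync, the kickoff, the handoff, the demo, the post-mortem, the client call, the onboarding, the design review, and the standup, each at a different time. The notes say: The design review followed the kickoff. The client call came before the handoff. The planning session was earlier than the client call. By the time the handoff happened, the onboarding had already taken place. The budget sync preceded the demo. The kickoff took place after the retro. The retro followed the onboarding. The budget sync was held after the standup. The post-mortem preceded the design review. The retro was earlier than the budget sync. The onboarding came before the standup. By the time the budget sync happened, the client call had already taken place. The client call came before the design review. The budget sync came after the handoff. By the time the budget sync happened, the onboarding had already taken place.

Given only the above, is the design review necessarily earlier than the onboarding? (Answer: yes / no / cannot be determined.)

Tracing the constraints gives the onboarding → the retro → the kickoff → the design review, so the onboarding must come before the design review.
That means the design review cannot be before the onboarding.

no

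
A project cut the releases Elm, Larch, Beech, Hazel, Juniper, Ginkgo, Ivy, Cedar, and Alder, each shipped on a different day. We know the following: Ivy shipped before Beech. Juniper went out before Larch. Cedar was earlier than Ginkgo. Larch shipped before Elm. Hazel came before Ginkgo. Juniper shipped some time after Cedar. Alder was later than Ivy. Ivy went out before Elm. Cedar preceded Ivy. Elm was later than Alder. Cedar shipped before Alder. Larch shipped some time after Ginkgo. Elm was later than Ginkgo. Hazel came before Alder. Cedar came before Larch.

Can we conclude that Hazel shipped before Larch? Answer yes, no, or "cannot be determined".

Chain the constraints: Hazel → Ginkgo → Larch. Each link is directly stated, so Hazel comes before Larch.

yes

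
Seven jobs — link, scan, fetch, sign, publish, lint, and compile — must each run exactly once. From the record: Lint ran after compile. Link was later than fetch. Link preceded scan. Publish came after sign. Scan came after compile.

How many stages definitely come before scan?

Directly stated before scan: compile and link.
Fetch reaches scan via fetch → link → scan.
That's compile, fetch, and link — 3 in all.

3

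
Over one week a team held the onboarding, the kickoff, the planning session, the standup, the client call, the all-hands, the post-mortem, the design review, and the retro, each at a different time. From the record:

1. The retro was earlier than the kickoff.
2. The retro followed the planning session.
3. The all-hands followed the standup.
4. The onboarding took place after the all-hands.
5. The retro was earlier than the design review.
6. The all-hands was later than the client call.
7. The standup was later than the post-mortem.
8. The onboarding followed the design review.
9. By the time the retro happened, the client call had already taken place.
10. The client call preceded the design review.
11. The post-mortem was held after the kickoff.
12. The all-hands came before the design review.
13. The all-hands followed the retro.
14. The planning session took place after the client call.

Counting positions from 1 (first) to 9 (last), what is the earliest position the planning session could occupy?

The client call must come before the planning session — 1 forced predecessor.
Nothing else is forced ahead of the planning session, so its earliest slot is position 1 + 1 = 2.

2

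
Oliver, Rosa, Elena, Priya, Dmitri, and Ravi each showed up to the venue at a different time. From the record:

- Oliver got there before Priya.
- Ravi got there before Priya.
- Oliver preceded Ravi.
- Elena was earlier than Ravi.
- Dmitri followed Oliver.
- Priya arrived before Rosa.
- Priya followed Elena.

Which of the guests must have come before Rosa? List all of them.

Elena, Oliver, Priya, Ravi

Directly stated before Rosa: Priya.
Elena reaches Rosa via Elena → Priya → Rosa.
Oliver reaches Rosa via Oliver → Priya → Rosa.
Ravi reaches Rosa via Ravi → Priya → Rosa.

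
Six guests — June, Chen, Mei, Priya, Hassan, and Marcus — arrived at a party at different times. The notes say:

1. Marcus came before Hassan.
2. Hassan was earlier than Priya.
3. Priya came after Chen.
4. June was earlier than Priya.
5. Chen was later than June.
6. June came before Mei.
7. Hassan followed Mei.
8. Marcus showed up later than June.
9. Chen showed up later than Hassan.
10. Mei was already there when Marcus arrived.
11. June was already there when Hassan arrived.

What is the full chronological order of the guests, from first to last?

The constraints fix every adjacent pair, so only one ordering works:
June → Mei → Marcus → Hassan → Chen → Priya.

June, Mei, Marcus, Hassan, Chen, Priya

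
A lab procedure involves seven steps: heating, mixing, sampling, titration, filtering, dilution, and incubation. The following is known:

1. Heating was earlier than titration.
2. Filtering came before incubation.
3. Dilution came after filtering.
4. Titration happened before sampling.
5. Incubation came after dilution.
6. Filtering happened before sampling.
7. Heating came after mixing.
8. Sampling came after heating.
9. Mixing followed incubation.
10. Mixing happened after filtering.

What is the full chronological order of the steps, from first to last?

filtering, dilution, incubation, mixing, heating, titration, sampling

The constraints fix every adjacent pair, so only one ordering works:
filtering → dilution → incubation → mixing → heating → titration → sampling.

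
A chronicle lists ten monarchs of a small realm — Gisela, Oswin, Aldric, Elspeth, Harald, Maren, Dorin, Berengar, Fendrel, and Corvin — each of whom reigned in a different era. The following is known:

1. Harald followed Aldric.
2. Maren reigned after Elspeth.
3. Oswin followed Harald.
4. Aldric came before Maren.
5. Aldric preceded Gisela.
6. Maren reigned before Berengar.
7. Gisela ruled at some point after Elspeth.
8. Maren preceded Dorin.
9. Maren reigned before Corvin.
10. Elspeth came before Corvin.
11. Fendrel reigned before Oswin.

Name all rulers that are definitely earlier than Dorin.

Directly stated before Dorin: Maren.
Aldric reaches Dorin via Aldric → Maren → Dorin.
Elspeth reaches Dorin via Elspeth → Maren → Dorin.
No chain forces Gisela (or any of the others) ahead of Dorin.

Aldric, Elspeth, Maren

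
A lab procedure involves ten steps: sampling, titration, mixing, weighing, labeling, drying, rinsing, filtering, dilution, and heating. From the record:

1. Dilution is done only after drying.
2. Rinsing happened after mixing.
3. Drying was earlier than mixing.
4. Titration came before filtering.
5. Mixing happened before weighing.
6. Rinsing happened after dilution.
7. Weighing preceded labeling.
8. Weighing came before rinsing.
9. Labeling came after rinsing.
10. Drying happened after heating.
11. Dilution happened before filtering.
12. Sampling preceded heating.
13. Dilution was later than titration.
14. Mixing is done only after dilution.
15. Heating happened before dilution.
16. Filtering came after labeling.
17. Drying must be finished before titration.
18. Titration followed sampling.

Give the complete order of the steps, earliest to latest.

The constraints fix every adjacent pair, so only one ordering works:
sampling → heating → drying → titration → dilution → mixing → weighing → rinsing → labeling → filtering.

sampling, heating, drying, titration, dilution, mixing, weighing, rinsing, labeling, filtering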